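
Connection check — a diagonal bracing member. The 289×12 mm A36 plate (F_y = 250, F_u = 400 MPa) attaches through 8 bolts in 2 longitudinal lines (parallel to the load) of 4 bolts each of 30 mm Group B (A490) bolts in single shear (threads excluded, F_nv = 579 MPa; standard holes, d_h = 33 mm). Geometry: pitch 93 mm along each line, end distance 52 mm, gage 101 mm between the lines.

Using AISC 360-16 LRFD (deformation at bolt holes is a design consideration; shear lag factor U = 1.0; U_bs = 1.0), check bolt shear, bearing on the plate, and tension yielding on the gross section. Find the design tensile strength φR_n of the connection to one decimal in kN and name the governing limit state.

780.3 kN (gross-section yield governs)

Bolt shear: A_b = π(30)²/4 = 706.86 mm². φR_n = 0.75 × 579 × 706.86 × 8 × 1 = 2455.6 kN.
Bearing (12 mm plate, F_u = 400 MPa): end bolts L_c = 52 − 33/2 = 35.5, R_n = min(1.2×35.5×12×400, 2.4×30×12×400) = 204.48 kN/bolt; interior L_c = 93 − 33 = 60, R_n = 345.6 kN/bolt. φR_n = 0.75 × (2×204.48 + 6×345.6) = 1861.9 kN.
Tension yield (gross): A_g = 289×12 = 3468 mm². φR_n = 0.90 × 250 × 3468 = 780.3 kN.
Governing: min(2455.6, 1861.9, 780.3) = 780.3 kN → gross-section yield.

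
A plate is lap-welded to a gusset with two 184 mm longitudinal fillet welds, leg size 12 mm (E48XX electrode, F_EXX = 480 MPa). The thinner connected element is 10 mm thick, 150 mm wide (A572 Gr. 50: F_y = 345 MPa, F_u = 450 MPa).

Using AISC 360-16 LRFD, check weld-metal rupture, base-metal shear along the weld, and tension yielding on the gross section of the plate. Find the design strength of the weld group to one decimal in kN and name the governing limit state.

465.8 kN (gross-section yield governs)

Weld metal: throat = 0.707×12 = 8.484 mm, L = 2×184 = 368 mm. φR_n = 0.75 × 0.6 × 480 × 8.484 × 368 = 674.4 kN.
Base metal shear (10 mm plate): yield φR_n = 1.0×0.6×345×10×368 = 761.8 kN; rupture φR_n = 0.75×0.6×450×10×368 = 745.2 kN; take 745.2 kN (rupture).
Tension yield (gross): A_g = 150×10 = 1500 mm². φR_n = 0.90 × 345 × 1500 = 465.8 kN.
Governing: min(674.4, 745.2, 465.8) = 465.8 kN → gross-section yield.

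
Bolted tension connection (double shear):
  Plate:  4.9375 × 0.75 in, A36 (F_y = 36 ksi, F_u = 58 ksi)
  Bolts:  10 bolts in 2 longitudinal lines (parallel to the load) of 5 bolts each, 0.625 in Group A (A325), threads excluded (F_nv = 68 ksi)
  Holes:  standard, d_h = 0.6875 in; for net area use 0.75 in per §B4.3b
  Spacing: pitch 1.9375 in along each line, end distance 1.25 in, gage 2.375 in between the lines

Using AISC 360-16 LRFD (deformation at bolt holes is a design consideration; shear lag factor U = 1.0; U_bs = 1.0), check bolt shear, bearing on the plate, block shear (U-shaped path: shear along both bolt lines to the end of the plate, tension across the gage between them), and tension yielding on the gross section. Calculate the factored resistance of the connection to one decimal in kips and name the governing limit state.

Bolt shear: A_b = π(0.625)²/4 = 0.3068 in². φR_n = 0.75 × 68 × 0.3068 × 10 × 2 = 312.9 kips.
Bearing (0.75 in plate, F_u = 58 ksi): end bolts L_c = 1.25 − 0.6875/2 = 0.90625, R_n = min(1.2×0.90625×0.75×58, 2.4×0.625×0.75×58) = 47.306 kips/bolt; interior L_c = 1.9375 − 0.6875 = 1.25, R_n = 65.25 kips/bolt. φR_n = 0.75 × (2×47.306 + 8×65.25) = 462.5 kips.
Block shear: shear path 2×[1.25+4×1.9375] = 2×9 in, A_gv = 13.5, A_nv = 2×(9 − 4.5×0.75)×0.75 = 8.4375 in²; tension across gage: (2.375 − 1×0.75)×0.75 = 1.2188 in². R_n = min(0.6×58×8.4375, 0.6×36×13.5) + 1.0×58×1.2188 = min(293.63, 291.6) + 70.69 = 362.29 kips. φR_n = 0.75 × 362.29 = 271.7 kips.
Tension yield (gross): A_g = 4.9375×0.75 = 3.7031 in². φR_n = 0.90 × 36 × 3.7031 = 120.0 kips.
Governing: min(312.9, 462.5, 271.7, 120.0) = 120.0 kips → gross-section yield.

120.0 kips (gross-section yield governs)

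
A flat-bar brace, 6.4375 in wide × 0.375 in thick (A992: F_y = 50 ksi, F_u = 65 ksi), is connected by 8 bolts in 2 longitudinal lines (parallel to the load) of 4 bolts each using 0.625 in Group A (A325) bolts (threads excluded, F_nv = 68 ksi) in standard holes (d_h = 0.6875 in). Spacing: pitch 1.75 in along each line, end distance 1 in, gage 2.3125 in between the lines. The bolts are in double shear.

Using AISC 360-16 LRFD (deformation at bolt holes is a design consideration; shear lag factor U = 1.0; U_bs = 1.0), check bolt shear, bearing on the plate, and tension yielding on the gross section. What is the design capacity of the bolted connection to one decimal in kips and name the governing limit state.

Bolt shear: A_b = π(0.625)²/4 = 0.3068 in². φR_n = 0.75 × 68 × 0.3068 × 8 × 2 = 250.3 kips.
Bearing (0.375 in plate, F_u = 65 ksi): end bolts L_c = 1 − 0.6875/2 = 0.65625, R_n = min(1.2×0.65625×0.375×65, 2.4×0.625×0.375×65) = 19.195 kips/bolt; interior L_c = 1.75 − 0.6875 = 1.0625, R_n = 31.078 kips/bolt. φR_n = 0.75 × (2×19.195 + 6×31.078) = 168.6 kips.
Tension yield (gross): A_g = 6.4375×0.375 = 2.4141 in². φR_n = 0.90 × 50 × 2.4141 = 108.6 kips.
Governing: min(250.3, 168.6, 108.6) = 108.6 kips → gross-section yield.

108.6 kips (gross-section yield governs)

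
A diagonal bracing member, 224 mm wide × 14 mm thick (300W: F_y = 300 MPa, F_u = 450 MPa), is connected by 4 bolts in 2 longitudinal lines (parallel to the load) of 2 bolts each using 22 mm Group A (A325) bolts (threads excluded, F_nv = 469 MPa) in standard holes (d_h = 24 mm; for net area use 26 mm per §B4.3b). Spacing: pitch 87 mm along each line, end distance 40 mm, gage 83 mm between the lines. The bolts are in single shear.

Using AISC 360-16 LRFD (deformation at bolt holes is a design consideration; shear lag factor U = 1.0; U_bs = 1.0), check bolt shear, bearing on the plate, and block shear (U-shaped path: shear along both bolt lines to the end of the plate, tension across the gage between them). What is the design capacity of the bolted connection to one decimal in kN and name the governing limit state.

Bolt shear: A_b = π(22)²/4 = 380.13 mm². φR_n = 0.75 × 469 × 380.13 × 4 × 1 = 534.8 kN.
Bearing (14 mm plate, F_u = 450 MPa): end bolts L_c = 40 − 24/2 = 28, R_n = min(1.2×28×14×450, 2.4×22×14×450) = 211.68 kN/bolt; interior L_c = 87 − 24 = 63, R_n = 332.64 kN/bolt. φR_n = 0.75 × (2×211.68 + 2×332.64) = 816.5 kN.
Block shear: shear path 2×[40+1×87] = 2×127 mm, A_gv = 3556, A_nv = 2×(127 − 1.5×26)×14 = 2464 mm²; tension across gage: (83 − 1×26)×14 = 798 mm². R_n = min(0.6×450×2464, 0.6×300×3556) + 1.0×450×798 = min(665.28, 640.08) + 359.1 = 999.18 kN. φR_n = 0.75 × 999.18 = 749.4 kN.
Governing: min(534.8, 816.5, 749.4) = 534.8 kN → bolt shear.

534.8 kN (bolt shear governs)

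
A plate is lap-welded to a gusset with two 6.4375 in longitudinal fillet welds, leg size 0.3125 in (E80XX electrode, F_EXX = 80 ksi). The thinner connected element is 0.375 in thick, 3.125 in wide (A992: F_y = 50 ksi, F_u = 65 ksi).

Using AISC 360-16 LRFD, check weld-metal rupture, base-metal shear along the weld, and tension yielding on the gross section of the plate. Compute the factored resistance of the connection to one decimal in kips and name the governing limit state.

Weld metal: throat = 0.707×0.3125 = 0.22094 in, L = 2×6.4375 = 12.875 in. φR_n = 0.75 × 0.6 × 80 × 0.22094 × 12.875 = 102.4 kips.
Base metal shear (0.375 in plate): yield φR_n = 1.0×0.6×50×0.375×12.875 = 144.8 kips; rupture φR_n = 0.75×0.6×65×0.375×12.875 = 141.2 kips; take 141.2 kips (rupture).
Tension yield (gross): A_g = 3.125×0.375 = 1.1719 in². φR_n = 0.90 × 50 × 1.1719 = 52.7 kips.
Governing: min(102.4, 141.2, 52.7) = 52.7 kips → gross-section yield.

52.7 kips (gross-section yield governs)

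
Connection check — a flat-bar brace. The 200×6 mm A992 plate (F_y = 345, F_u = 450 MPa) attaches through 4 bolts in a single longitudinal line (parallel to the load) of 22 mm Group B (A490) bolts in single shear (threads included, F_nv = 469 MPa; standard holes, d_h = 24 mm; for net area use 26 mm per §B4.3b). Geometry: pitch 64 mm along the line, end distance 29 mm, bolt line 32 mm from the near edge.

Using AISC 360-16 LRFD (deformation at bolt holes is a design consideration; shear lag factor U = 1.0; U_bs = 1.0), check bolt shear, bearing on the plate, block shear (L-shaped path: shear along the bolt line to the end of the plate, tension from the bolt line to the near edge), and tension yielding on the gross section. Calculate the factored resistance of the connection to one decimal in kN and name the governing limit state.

Bolt shear: A_b = π(22)²/4 = 380.13 mm². φR_n = 0.75 × 469 × 380.13 × 4 × 1 = 534.8 kN.
Bearing (6 mm plate, F_u = 450 MPa): end bolts L_c = 29 − 24/2 = 17, R_n = min(1.2×17×6×450, 2.4×22×6×450) = 55.08 kN/bolt; interior L_c = 64 − 24 = 40, R_n = 129.6 kN/bolt. φR_n = 0.75 × (1×55.08 + 3×129.6) = 332.9 kN.
Block shear: shear path 1×[29+3×64] = 1×221 mm, A_gv = 1326, A_nv = 1×(221 − 3.5×26)×6 = 780 mm²; tension to near edge: (32 − 0.5×26)×6 = 114 mm². R_n = min(0.6×450×780, 0.6×345×1326) + 1.0×450×114 = min(210.6, 274.48) + 51.3 = 261.9 kN. φR_n = 0.75 × 261.9 = 196.4 kN.
Tension yield (gross): A_g = 200×6 = 1200 mm². φR_n = 0.90 × 345 × 1200 = 372.6 kN.
Governing: min(534.8, 332.9, 196.4, 372.6) = 196.4 kN → block shear.

196.4 kN (block shear governs)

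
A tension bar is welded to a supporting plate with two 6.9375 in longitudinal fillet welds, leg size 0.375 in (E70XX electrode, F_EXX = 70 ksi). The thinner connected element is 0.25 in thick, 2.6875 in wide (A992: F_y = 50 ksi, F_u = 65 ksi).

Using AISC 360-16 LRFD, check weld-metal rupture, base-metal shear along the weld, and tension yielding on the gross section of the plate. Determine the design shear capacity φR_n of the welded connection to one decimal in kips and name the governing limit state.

30.2 kips (gross-section yield governs)

Weld metal: throat = 0.707×0.375 = 0.26513 in, L = 2×6.9375 = 13.875 in. φR_n = 0.75 × 0.6 × 70 × 0.26513 × 13.875 = 115.9 kips.
Base metal shear (0.25 in plate): yield φR_n = 1.0×0.6×50×0.25×13.875 = 104.1 kips; rupture φR_n = 0.75×0.6×65×0.25×13.875 = 101.5 kips; take 101.5 kips (rupture).
Tension yield (gross): A_g = 2.6875×0.25 = 0.67188 in². φR_n = 0.90 × 50 × 0.67188 = 30.2 kips.
Governing: min(115.9, 101.5, 30.2) = 30.2 kips → gross-section yield.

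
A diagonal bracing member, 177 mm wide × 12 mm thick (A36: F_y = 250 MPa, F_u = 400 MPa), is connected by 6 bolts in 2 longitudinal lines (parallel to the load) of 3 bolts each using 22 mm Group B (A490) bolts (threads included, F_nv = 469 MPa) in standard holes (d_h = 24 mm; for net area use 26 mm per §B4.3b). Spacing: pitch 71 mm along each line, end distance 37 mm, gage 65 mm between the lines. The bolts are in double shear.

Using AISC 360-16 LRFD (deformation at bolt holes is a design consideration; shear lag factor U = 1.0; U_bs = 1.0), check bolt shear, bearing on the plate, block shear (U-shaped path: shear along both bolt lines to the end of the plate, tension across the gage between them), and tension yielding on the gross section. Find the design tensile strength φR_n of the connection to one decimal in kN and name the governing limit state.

477.9 kN (gross-section yield governs)

Bolt shear: A_b = π(22)²/4 = 380.13 mm². φR_n = 0.75 × 469 × 380.13 × 6 × 2 = 1604.5 kN.
Bearing (12 mm plate, F_u = 400 MPa): end bolts L_c = 37 − 24/2 = 25, R_n = min(1.2×25×12×400, 2.4×22×12×400) = 144 kN/bolt; interior L_c = 71 − 24 = 47, R_n = 253.44 kN/bolt. φR_n = 0.75 × (2×144 + 4×253.44) = 976.3 kN.
Block shear: shear path 2×[37+2×71] = 2×179 mm, A_gv = 4296, A_nv = 2×(179 − 2.5×26)×12 = 2736 mm²; tension across gage: (65 − 1×26)×12 = 468 mm². R_n = min(0.6×400×2736, 0.6×250×4296) + 1.0×400×468 = min(656.64, 644.4) + 187.2 = 831.6 kN. φR_n = 0.75 × 831.6 = 623.7 kN.
Tension yield (gross): A_g = 177×12 = 2124 mm². φR_n = 0.90 × 250 × 2124 = 477.9 kN.
Governing: min(1604.5, 976.3, 623.7, 477.9) = 477.9 kN → gross-section yield.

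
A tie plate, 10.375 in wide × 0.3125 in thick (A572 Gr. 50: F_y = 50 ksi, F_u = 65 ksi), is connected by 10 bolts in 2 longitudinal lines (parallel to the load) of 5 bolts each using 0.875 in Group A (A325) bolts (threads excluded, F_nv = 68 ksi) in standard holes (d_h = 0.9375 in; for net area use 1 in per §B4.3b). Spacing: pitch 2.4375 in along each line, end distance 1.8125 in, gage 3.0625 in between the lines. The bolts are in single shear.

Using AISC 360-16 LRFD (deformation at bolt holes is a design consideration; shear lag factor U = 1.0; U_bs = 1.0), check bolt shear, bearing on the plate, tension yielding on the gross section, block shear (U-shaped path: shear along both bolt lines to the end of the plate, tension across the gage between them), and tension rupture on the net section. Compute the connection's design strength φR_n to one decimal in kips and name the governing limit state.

Bolt shear: A_b = π(0.875)²/4 = 0.60132 in². φR_n = 0.75 × 68 × 0.60132 × 10 × 1 = 306.7 kips.
Bearing (0.3125 in plate, F_u = 65 ksi): end bolts L_c = 1.8125 − 0.9375/2 = 1.34375, R_n = min(1.2×1.34375×0.3125×65, 2.4×0.875×0.3125×65) = 32.754 kips/bolt; interior L_c = 2.4375 − 0.9375 = 1.5, R_n = 36.563 kips/bolt. φR_n = 0.75 × (2×32.754 + 8×36.563) = 268.5 kips.
Tension yield (gross): A_g = 10.375×0.3125 = 3.2422 in². φR_n = 0.90 × 50 × 3.2422 = 145.9 kips.
Block shear: shear path 2×[1.8125+4×2.4375] = 2×11.5625 in, A_gv = 7.2266, A_nv = 2×(11.5625 − 4.5×1)×0.3125 = 4.4141 in²; tension across gage: (3.0625 − 1×1)×0.3125 = 0.64453 in². R_n = min(0.6×65×4.4141, 0.6×50×7.2266) + 1.0×65×0.64453 = min(172.15, 216.8) + 41.894 = 214.04 kips. φR_n = 0.75 × 214.04 = 160.5 kips.
Tension rupture (net): A_n = (10.375 − 2×1)×0.3125 = 2.6172 in² (U = 1.0, A_e = A_n). φR_n = 0.75 × 65 × 2.6172 = 127.6 kips.
Governing: min(306.7, 268.5, 145.9, 160.5, 127.6) = 127.6 kips → net-section rupture.

127.6 kips (net-section rupture governs)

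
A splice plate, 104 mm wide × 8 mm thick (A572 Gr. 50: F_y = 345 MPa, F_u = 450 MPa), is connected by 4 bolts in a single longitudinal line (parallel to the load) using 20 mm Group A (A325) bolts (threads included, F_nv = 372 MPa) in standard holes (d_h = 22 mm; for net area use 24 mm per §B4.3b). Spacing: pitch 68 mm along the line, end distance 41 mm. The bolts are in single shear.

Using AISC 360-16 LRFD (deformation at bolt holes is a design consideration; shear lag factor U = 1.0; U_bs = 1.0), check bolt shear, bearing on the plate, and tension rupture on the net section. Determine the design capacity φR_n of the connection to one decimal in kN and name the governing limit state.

216.0 kN (net-section rupture governs)

Bolt shear: A_b = π(20)²/4 = 314.16 mm². φR_n = 0.75 × 372 × 314.16 × 4 × 1 = 350.6 kN.
Bearing (8 mm plate, F_u = 450 MPa): end bolts L_c = 41 − 22/2 = 30, R_n = min(1.2×30×8×450, 2.4×20×8×450) = 129.6 kN/bolt; interior L_c = 68 − 22 = 46, R_n = 172.8 kN/bolt. φR_n = 0.75 × (1×129.6 + 3×172.8) = 486.0 kN.
Tension rupture (net): A_n = (104 − 1×24)×8 = 640 mm² (U = 1.0, A_e = A_n). φR_n = 0.75 × 450 × 640 = 216.0 kN.
Governing: min(350.6, 486.0, 216.0) = 216.0 kN → net-section rupture.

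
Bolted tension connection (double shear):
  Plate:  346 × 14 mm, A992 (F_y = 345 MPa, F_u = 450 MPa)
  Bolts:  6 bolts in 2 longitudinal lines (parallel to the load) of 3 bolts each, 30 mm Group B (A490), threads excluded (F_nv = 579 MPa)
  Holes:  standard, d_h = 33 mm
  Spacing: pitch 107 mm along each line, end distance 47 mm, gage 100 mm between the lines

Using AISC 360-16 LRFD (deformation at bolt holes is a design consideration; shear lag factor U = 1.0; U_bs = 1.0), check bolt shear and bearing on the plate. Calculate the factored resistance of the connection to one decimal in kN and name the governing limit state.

Bolt shear: A_b = π(30)²/4 = 706.86 mm². φR_n = 0.75 × 579 × 706.86 × 6 × 2 = 3683.4 kN.
Bearing (14 mm plate, F_u = 450 MPa): end bolts L_c = 47 − 33/2 = 30.5, R_n = min(1.2×30.5×14×450, 2.4×30×14×450) = 230.58 kN/bolt; interior L_c = 107 − 33 = 74, R_n = 453.6 kN/bolt. φR_n = 0.75 × (2×230.58 + 4×453.6) = 1706.7 kN.
Governing: min(3683.4, 1706.7) = 1706.7 kN → bearing.

1706.7 kN (bearing governs)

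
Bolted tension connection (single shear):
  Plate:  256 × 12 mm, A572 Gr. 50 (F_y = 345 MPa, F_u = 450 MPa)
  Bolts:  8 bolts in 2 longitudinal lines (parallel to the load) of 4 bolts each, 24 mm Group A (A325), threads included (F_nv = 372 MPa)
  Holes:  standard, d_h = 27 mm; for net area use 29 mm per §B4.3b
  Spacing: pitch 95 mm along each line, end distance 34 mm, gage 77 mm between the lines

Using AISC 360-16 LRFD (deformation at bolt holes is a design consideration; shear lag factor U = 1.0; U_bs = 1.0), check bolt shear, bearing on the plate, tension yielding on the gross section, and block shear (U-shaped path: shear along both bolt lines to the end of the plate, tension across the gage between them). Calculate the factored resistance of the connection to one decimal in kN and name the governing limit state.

Bolt shear: A_b = π(24)²/4 = 452.39 mm². φR_n = 0.75 × 372 × 452.39 × 8 × 1 = 1009.7 kN.
Bearing (12 mm plate, F_u = 450 MPa): end bolts L_c = 34 − 27/2 = 20.5, R_n = min(1.2×20.5×12×450, 2.4×24×12×450) = 132.84 kN/bolt; interior L_c = 95 − 27 = 68, R_n = 311.04 kN/bolt. φR_n = 0.75 × (2×132.84 + 6×311.04) = 1598.9 kN.
Tension yield (gross): A_g = 256×12 = 3072 mm². φR_n = 0.90 × 345 × 3072 = 953.9 kN.
Block shear: shear path 2×[34+3×95] = 2×319 mm, A_gv = 7656, A_nv = 2×(319 − 3.5×29)×12 = 5220 mm²; tension across gage: (77 − 1×29)×12 = 576 mm². R_n = min(0.6×450×5220, 0.6×345×7656) + 1.0×450×576 = min(1409.4, 1584.8) + 259.2 = 1668.6 kN. φR_n = 0.75 × 1668.6 = 1251.5 kN.
Governing: min(1009.7, 1598.9, 953.9, 1251.5) = 953.9 kN → gross-section yield.

953.9 kN (gross-section yield governs)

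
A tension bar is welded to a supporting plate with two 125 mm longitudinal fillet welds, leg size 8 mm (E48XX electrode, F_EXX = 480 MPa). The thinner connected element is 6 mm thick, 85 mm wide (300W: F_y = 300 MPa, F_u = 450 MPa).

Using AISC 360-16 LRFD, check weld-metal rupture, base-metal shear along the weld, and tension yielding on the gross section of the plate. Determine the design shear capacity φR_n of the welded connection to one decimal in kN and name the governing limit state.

Weld metal: throat = 0.707×8 = 5.656 mm, L = 2×125 = 250 mm. φR_n = 0.75 × 0.6 × 480 × 5.656 × 250 = 305.4 kN.
Base metal shear (6 mm plate): yield φR_n = 1.0×0.6×300×6×250 = 270.0 kN; rupture φR_n = 0.75×0.6×450×6×250 = 303.8 kN; take 270.0 kN (yield).
Tension yield (gross): A_g = 85×6 = 510 mm². φR_n = 0.90 × 300 × 510 = 137.7 kN.
Governing: min(305.4, 270.0, 137.7) = 137.7 kN → gross-section yield.

137.7 kN (gross-section yield governs)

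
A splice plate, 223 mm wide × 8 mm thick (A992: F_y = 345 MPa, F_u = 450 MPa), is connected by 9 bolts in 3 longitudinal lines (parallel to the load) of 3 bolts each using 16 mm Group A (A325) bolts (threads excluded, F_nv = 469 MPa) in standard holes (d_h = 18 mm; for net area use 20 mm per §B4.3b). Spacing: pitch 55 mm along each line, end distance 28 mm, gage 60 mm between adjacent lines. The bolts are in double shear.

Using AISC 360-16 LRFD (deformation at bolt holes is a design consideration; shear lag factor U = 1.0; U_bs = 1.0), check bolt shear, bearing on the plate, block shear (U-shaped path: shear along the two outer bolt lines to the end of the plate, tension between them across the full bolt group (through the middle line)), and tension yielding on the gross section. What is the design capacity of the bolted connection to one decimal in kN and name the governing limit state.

501.1 kN (block shear governs)

Bolt shear: A_b = π(16)²/4 = 201.06 mm². φR_n = 0.75 × 469 × 201.06 × 9 × 2 = 1273.0 kN.
Bearing (8 mm plate, F_u = 450 MPa): end bolts L_c = 28 − 18/2 = 19, R_n = min(1.2×19×8×450, 2.4×16×8×450) = 82.08 kN/bolt; interior L_c = 55 − 18 = 37, R_n = 138.24 kN/bolt. φR_n = 0.75 × (3×82.08 + 6×138.24) = 806.8 kN.
Block shear: shear path 2×[28+2×55] = 2×138 mm, A_gv = 2208, A_nv = 2×(138 − 2.5×20)×8 = 1408 mm²; tension across gage: (120 − 2×20)×8 = 640 mm². R_n = min(0.6×450×1408, 0.6×345×2208) + 1.0×450×640 = min(380.16, 457.06) + 288 = 668.16 kN. φR_n = 0.75 × 668.16 = 501.1 kN.
Tension yield (gross): A_g = 223×8 = 1784 mm². φR_n = 0.90 × 345 × 1784 = 553.9 kN.
Governing: min(1273.0, 806.8, 501.1, 553.9) = 501.1 kN → block shear.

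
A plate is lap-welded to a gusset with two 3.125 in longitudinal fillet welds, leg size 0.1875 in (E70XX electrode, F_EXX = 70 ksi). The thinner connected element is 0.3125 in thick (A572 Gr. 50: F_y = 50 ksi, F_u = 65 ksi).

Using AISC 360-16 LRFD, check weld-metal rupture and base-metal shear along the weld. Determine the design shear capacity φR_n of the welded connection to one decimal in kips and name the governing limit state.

Weld metal: throat = 0.707×0.1875 = 0.13256 in, L = 2×3.125 = 6.25 in. φR_n = 0.75 × 0.6 × 70 × 0.13256 × 6.25 = 26.1 kips.
Base metal shear (0.3125 in plate): yield φR_n = 1.0×0.6×50×0.3125×6.25 = 58.6 kips; rupture φR_n = 0.75×0.6×65×0.3125×6.25 = 57.1 kips; take 57.1 kips (rupture).
Governing: min(26.1, 57.1) = 26.1 kips → weld metal.

26.1 kips (weld metal governs)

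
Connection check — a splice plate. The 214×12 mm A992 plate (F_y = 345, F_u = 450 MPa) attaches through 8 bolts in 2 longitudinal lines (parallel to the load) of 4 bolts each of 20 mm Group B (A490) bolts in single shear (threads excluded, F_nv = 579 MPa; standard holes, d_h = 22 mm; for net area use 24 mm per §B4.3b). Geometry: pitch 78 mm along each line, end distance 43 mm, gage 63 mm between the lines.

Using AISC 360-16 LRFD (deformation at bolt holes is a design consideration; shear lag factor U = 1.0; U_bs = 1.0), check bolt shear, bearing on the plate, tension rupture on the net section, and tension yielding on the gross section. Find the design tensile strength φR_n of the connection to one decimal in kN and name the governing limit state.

Bolt shear: A_b = π(20)²/4 = 314.16 mm². φR_n = 0.75 × 579 × 314.16 × 8 × 1 = 1091.4 kN.
Bearing (12 mm plate, F_u = 450 MPa): end bolts L_c = 43 − 22/2 = 32, R_n = min(1.2×32×12×450, 2.4×20×12×450) = 207.36 kN/bolt; interior L_c = 78 − 22 = 56, R_n = 259.2 kN/bolt. φR_n = 0.75 × (2×207.36 + 6×259.2) = 1477.4 kN.
Tension rupture (net): A_n = (214 − 2×24)×12 = 1992 mm² (U = 1.0, A_e = A_n). φR_n = 0.75 × 450 × 1992 = 672.3 kN.
Tension yield (gross): A_g = 214×12 = 2568 mm². φR_n = 0.90 × 345 × 2568 = 797.4 kN.
Governing: min(1091.4, 1477.4, 672.3, 797.4) = 672.3 kN → net-section rupture.

672.3 kN (net-section rupture governs)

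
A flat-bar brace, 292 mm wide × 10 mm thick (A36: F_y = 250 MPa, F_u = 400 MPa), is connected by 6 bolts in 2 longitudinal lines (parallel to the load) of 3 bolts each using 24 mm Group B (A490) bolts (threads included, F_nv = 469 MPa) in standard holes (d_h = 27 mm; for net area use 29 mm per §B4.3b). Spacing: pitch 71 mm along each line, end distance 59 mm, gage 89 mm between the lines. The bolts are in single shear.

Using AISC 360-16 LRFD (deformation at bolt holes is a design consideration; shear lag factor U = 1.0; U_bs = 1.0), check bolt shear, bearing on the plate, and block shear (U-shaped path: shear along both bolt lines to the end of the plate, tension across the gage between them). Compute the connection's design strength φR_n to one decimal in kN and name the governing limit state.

Bolt shear: A_b = π(24)²/4 = 452.39 mm². φR_n = 0.75 × 469 × 452.39 × 6 × 1 = 954.8 kN.
Bearing (10 mm plate, F_u = 400 MPa): end bolts L_c = 59 − 27/2 = 45.5, R_n = min(1.2×45.5×10×400, 2.4×24×10×400) = 218.4 kN/bolt; interior L_c = 71 − 27 = 44, R_n = 211.2 kN/bolt. φR_n = 0.75 × (2×218.4 + 4×211.2) = 961.2 kN.
Block shear: shear path 2×[59+2×71] = 2×201 mm, A_gv = 4020, A_nv = 2×(201 − 2.5×29)×10 = 2570 mm²; tension across gage: (89 − 1×29)×10 = 600 mm². R_n = min(0.6×400×2570, 0.6×250×4020) + 1.0×400×600 = min(616.8, 603) + 240 = 843 kN. φR_n = 0.75 × 843 = 632.3 kN.
Governing: min(954.8, 961.2, 632.3) = 632.3 kN → block shear.

632.3 kN (block shear governs)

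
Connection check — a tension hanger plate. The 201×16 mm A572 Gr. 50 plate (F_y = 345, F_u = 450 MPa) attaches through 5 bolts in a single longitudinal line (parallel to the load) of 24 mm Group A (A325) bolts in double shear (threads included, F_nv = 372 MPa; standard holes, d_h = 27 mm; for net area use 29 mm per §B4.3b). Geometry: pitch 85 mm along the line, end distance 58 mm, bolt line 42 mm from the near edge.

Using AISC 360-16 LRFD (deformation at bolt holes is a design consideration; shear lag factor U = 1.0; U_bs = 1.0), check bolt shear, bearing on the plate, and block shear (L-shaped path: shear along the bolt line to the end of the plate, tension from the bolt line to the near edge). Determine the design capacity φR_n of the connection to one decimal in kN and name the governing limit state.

Bolt shear: A_b = π(24)²/4 = 452.39 mm². φR_n = 0.75 × 372 × 452.39 × 5 × 2 = 1262.2 kN.
Bearing (16 mm plate, F_u = 450 MPa): end bolts L_c = 58 − 27/2 = 44.5, R_n = min(1.2×44.5×16×450, 2.4×24×16×450) = 384.48 kN/bolt; interior L_c = 85 − 27 = 58, R_n = 414.72 kN/bolt. φR_n = 0.75 × (1×384.48 + 4×414.72) = 1532.5 kN.
Block shear: shear path 1×[58+4×85] = 1×398 mm, A_gv = 6368, A_nv = 1×(398 − 4.5×29)×16 = 4280 mm²; tension to near edge: (42 − 0.5×29)×16 = 440 mm². R_n = min(0.6×450×4280, 0.6×345×6368) + 1.0×450×440 = min(1155.6, 1318.2) + 198 = 1353.6 kN. φR_n = 0.75 × 1353.6 = 1015.2 kN.
Governing: min(1262.2, 1532.5, 1015.2) = 1015.2 kN → block shear.

1015.2 kN (block shear governs)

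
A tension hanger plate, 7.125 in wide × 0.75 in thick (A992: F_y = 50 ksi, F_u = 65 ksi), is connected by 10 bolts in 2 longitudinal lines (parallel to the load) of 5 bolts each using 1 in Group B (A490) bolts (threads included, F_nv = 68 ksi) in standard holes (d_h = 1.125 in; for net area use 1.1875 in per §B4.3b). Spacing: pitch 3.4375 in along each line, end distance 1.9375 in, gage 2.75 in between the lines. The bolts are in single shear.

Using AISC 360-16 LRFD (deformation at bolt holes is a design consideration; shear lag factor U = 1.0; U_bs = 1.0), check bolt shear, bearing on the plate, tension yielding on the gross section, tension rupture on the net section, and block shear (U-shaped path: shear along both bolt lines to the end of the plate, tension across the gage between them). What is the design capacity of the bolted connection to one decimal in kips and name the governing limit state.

173.7 kips (net-section rupture governs)

Bolt shear: A_b = π(1)²/4 = 0.7854 in². φR_n = 0.75 × 68 × 0.7854 × 10 × 1 = 400.6 kips.
Bearing (0.75 in plate, F_u = 65 ksi): end bolts L_c = 1.9375 − 1.125/2 = 1.375, R_n = min(1.2×1.375×0.75×65, 2.4×1×0.75×65) = 80.438 kips/bolt; interior L_c = 3.4375 − 1.125 = 2.3125, R_n = 117 kips/bolt. φR_n = 0.75 × (2×80.438 + 8×117) = 822.7 kips.
Tension yield (gross): A_g = 7.125×0.75 = 5.3438 in². φR_n = 0.90 × 50 × 5.3438 = 240.5 kips.
Tension rupture (net): A_n = (7.125 − 2×1.1875)×0.75 = 3.5625 in² (U = 1.0, A_e = A_n). φR_n = 0.75 × 65 × 3.5625 = 173.7 kips.
Block shear: shear path 2×[1.9375+4×3.4375] = 2×15.6875 in, A_gv = 23.531, A_nv = 2×(15.6875 − 4.5×1.1875)×0.75 = 15.516 in²; tension across gage: (2.75 − 1×1.1875)×0.75 = 1.1719 in². R_n = min(0.6×65×15.516, 0.6×50×23.531) + 1.0×65×1.1719 = min(605.12, 705.93) + 76.174 = 681.29 kips. φR_n = 0.75 × 681.29 = 511.0 kips.
Governing: min(400.6, 822.7, 240.5, 173.7, 511.0) = 173.7 kips → net-section rupture.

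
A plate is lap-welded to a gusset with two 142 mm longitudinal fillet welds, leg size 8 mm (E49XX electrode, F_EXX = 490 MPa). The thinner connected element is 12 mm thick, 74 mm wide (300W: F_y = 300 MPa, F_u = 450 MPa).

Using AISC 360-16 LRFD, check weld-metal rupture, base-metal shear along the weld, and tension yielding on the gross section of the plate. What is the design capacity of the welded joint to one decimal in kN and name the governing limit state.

239.8 kN (gross-section yield governs)

Weld metal: throat = 0.707×8 = 5.656 mm, L = 2×142 = 284 mm. φR_n = 0.75 × 0.6 × 490 × 5.656 × 284 = 354.2 kN.
Base metal shear (12 mm plate): yield φR_n = 1.0×0.6×300×12×284 = 613.4 kN; rupture φR_n = 0.75×0.6×450×12×284 = 690.1 kN; take 613.4 kN (yield).
Tension yield (gross): A_g = 74×12 = 888 mm². φR_n = 0.90 × 300 × 888 = 239.8 kN.
Governing: min(354.2, 613.4, 239.8) = 239.8 kN → gross-section yield.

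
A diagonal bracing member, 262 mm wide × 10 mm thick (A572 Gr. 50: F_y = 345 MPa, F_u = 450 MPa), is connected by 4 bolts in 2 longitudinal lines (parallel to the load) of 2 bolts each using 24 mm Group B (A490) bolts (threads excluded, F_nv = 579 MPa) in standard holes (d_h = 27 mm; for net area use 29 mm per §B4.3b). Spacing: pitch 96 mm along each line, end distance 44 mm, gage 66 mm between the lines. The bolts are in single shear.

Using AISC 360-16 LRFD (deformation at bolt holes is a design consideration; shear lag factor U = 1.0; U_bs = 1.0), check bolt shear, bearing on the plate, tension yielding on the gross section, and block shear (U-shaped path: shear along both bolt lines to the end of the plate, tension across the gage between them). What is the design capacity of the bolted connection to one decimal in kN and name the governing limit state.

Bolt shear: A_b = π(24)²/4 = 452.39 mm². φR_n = 0.75 × 579 × 452.39 × 4 × 1 = 785.8 kN.
Bearing (10 mm plate, F_u = 450 MPa): end bolts L_c = 44 − 27/2 = 30.5, R_n = min(1.2×30.5×10×450, 2.4×24×10×450) = 164.7 kN/bolt; interior L_c = 96 − 27 = 69, R_n = 259.2 kN/bolt. φR_n = 0.75 × (2×164.7 + 2×259.2) = 635.9 kN.
Tension yield (gross): A_g = 262×10 = 2620 mm². φR_n = 0.90 × 345 × 2620 = 813.5 kN.
Block shear: shear path 2×[44+1×96] = 2×140 mm, A_gv = 2800, A_nv = 2×(140 − 1.5×29)×10 = 1930 mm²; tension across gage: (66 − 1×29)×10 = 370 mm². R_n = min(0.6×450×1930, 0.6×345×2800) + 1.0×450×370 = min(521.1, 579.6) + 166.5 = 687.6 kN. φR_n = 0.75 × 687.6 = 515.7 kN.
Governing: min(785.8, 635.9, 813.5, 515.7) = 515.7 kN → block shear.

515.7 kN (block shear governs)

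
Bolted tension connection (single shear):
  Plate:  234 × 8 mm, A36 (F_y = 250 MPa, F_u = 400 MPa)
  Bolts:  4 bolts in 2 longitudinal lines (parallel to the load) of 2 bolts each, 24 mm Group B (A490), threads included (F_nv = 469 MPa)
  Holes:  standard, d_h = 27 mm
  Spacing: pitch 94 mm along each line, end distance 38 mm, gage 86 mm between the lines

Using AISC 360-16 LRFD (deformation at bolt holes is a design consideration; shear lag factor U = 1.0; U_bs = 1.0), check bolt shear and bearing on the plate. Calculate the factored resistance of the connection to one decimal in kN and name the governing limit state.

Bolt shear: A_b = π(24)²/4 = 452.39 mm². φR_n = 0.75 × 469 × 452.39 × 4 × 1 = 636.5 kN.
Bearing (8 mm plate, F_u = 400 MPa): end bolts L_c = 38 − 27/2 = 24.5, R_n = min(1.2×24.5×8×400, 2.4×24×8×400) = 94.08 kN/bolt; interior L_c = 94 − 27 = 67, R_n = 184.32 kN/bolt. φR_n = 0.75 × (2×94.08 + 2×184.32) = 417.6 kN.
Governing: min(636.5, 417.6) = 417.6 kN → bearing.

417.6 kN (bearing governs)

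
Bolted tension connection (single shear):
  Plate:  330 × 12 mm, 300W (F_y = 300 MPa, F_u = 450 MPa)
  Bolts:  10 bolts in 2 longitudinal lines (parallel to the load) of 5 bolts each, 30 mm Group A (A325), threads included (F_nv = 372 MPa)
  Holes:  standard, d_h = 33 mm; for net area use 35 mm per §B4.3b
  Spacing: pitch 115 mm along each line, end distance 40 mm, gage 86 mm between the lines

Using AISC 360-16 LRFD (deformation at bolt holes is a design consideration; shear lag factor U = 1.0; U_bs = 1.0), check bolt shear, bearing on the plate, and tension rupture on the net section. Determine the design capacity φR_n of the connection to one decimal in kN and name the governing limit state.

1053.0 kN (net-section rupture governs)

Bolt shear: A_b = π(30)²/4 = 706.86 mm². φR_n = 0.75 × 372 × 706.86 × 10 × 1 = 1972.1 kN.
Bearing (12 mm plate, F_u = 450 MPa): end bolts L_c = 40 − 33/2 = 23.5, R_n = min(1.2×23.5×12×450, 2.4×30×12×450) = 152.28 kN/bolt; interior L_c = 115 − 33 = 82, R_n = 388.8 kN/bolt. φR_n = 0.75 × (2×152.28 + 8×388.8) = 2561.2 kN.
Tension rupture (net): A_n = (330 − 2×35)×12 = 3120 mm² (U = 1.0, A_e = A_n). φR_n = 0.75 × 450 × 3120 = 1053.0 kN.
Governing: min(1972.1, 2561.2, 1053.0) = 1053.0 kN → net-section rupture.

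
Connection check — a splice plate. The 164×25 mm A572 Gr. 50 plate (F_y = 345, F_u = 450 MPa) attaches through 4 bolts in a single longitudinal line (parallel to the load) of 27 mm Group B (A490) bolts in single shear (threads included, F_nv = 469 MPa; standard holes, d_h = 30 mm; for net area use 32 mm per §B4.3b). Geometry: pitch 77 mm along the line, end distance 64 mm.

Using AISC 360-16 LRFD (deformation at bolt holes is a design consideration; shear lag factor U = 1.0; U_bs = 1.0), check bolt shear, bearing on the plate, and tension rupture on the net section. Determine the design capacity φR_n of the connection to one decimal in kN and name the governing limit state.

Bolt shear: A_b = π(27)²/4 = 572.56 mm². φR_n = 0.75 × 469 × 572.56 × 4 × 1 = 805.6 kN.
Bearing (25 mm plate, F_u = 450 MPa): end bolts L_c = 64 − 30/2 = 49, R_n = min(1.2×49×25×450, 2.4×27×25×450) = 661.5 kN/bolt; interior L_c = 77 − 30 = 47, R_n = 634.5 kN/bolt. φR_n = 0.75 × (1×661.5 + 3×634.5) = 1923.8 kN.
Tension rupture (net): A_n = (164 − 1×32)×25 = 3300 mm² (U = 1.0, A_e = A_n). φR_n = 0.75 × 450 × 3300 = 1113.8 kN.
Governing: min(805.6, 1923.8, 1113.8) = 805.6 kN → bolt shear.

805.6 kN (bolt shear governs)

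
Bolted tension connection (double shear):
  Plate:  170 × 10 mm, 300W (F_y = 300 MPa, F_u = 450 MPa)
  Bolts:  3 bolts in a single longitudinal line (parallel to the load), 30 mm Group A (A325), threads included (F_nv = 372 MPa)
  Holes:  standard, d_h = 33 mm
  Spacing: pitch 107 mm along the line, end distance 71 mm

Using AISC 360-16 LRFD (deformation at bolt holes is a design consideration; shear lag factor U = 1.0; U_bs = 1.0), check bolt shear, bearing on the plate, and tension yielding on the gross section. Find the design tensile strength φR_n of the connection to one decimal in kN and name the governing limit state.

Bolt shear: A_b = π(30)²/4 = 706.86 mm². φR_n = 0.75 × 372 × 706.86 × 3 × 2 = 1183.3 kN.
Bearing (10 mm plate, F_u = 450 MPa): end bolts L_c = 71 − 33/2 = 54.5, R_n = min(1.2×54.5×10×450, 2.4×30×10×450) = 294.3 kN/bolt; interior L_c = 107 − 33 = 74, R_n = 324 kN/bolt. φR_n = 0.75 × (1×294.3 + 2×324) = 706.7 kN.
Tension yield (gross): A_g = 170×10 = 1700 mm². φR_n = 0.90 × 300 × 1700 = 459.0 kN.
Governing: min(1183.3, 706.7, 459.0) = 459.0 kN → gross-section yield.

459.0 kN (gross-section yield governs)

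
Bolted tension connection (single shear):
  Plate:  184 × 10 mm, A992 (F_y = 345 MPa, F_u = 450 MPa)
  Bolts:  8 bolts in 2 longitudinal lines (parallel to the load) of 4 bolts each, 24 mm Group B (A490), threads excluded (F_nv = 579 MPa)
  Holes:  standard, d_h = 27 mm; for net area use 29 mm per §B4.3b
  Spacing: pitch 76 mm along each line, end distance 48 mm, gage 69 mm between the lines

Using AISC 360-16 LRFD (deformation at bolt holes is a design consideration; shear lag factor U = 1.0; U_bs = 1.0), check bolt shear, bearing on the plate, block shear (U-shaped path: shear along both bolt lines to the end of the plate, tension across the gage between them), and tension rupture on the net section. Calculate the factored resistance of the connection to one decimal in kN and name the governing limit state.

425.3 kN (net-section rupture governs)

Bolt shear: A_b = π(24)²/4 = 452.39 mm². φR_n = 0.75 × 579 × 452.39 × 8 × 1 = 1571.6 kN.
Bearing (10 mm plate, F_u = 450 MPa): end bolts L_c = 48 − 27/2 = 34.5, R_n = min(1.2×34.5×10×450, 2.4×24×10×450) = 186.3 kN/bolt; interior L_c = 76 − 27 = 49, R_n = 259.2 kN/bolt. φR_n = 0.75 × (2×186.3 + 6×259.2) = 1445.9 kN.
Block shear: shear path 2×[48+3×76] = 2×276 mm, A_gv = 5520, A_nv = 2×(276 − 3.5×29)×10 = 3490 mm²; tension across gage: (69 − 1×29)×10 = 400 mm². R_n = min(0.6×450×3490, 0.6×345×5520) + 1.0×450×400 = min(942.3, 1142.6) + 180 = 1122.3 kN. φR_n = 0.75 × 1122.3 = 841.7 kN.
Tension rupture (net): A_n = (184 − 2×29)×10 = 1260 mm² (U = 1.0, A_e = A_n). φR_n = 0.75 × 450 × 1260 = 425.3 kN.
Governing: min(1571.6, 1445.9, 841.7, 425.3) = 425.3 kN → net-section rupture.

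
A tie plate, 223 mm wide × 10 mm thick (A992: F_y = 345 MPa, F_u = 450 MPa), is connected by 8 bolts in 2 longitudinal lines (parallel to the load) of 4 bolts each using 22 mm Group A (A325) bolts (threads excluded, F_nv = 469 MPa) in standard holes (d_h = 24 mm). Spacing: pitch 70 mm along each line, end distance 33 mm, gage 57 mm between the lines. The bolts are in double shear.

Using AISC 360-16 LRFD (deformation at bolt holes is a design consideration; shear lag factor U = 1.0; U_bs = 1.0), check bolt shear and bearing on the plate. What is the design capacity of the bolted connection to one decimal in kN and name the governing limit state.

Bolt shear: A_b = π(22)²/4 = 380.13 mm². φR_n = 0.75 × 469 × 380.13 × 8 × 2 = 2139.4 kN.
Bearing (10 mm plate, F_u = 450 MPa): end bolts L_c = 33 − 24/2 = 21, R_n = min(1.2×21×10×450, 2.4×22×10×450) = 113.4 kN/bolt; interior L_c = 70 − 24 = 46, R_n = 237.6 kN/bolt. φR_n = 0.75 × (2×113.4 + 6×237.6) = 1239.3 kN.
Governing: min(2139.4, 1239.3) = 1239.3 kN → bearing.

1239.3 kN (bearing governs)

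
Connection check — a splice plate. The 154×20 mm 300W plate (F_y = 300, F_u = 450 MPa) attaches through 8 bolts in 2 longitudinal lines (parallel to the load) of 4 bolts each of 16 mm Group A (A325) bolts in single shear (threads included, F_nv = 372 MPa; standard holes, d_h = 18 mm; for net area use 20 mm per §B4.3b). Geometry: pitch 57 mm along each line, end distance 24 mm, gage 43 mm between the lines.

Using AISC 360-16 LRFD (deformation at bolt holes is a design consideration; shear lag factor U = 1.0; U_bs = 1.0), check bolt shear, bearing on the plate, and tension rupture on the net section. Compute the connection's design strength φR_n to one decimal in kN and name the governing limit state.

Bolt shear: A_b = π(16)²/4 = 201.06 mm². φR_n = 0.75 × 372 × 201.06 × 8 × 1 = 448.8 kN.
Bearing (20 mm plate, F_u = 450 MPa): end bolts L_c = 24 − 18/2 = 15, R_n = min(1.2×15×20×450, 2.4×16×20×450) = 162 kN/bolt; interior L_c = 57 − 18 = 39, R_n = 345.6 kN/bolt. φR_n = 0.75 × (2×162 + 6×345.6) = 1798.2 kN.
Tension rupture (net): A_n = (154 − 2×20)×20 = 2280 mm² (U = 1.0, A_e = A_n). φR_n = 0.75 × 450 × 2280 = 769.5 kN.
Governing: min(448.8, 1798.2, 769.5) = 448.8 kN → bolt shear.

448.8 kN (bolt shear governs)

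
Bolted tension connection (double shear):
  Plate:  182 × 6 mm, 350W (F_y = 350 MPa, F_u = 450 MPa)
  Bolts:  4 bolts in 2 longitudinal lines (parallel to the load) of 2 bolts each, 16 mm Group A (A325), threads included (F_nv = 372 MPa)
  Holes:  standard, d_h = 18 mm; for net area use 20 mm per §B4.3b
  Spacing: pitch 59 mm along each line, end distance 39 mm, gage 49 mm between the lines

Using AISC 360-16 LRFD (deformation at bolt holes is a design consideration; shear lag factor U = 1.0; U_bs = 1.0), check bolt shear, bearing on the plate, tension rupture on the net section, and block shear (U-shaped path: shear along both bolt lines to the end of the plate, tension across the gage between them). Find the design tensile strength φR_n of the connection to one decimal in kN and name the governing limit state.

224.0 kN (block shear governs)

Bolt shear: A_b = π(16)²/4 = 201.06 mm². φR_n = 0.75 × 372 × 201.06 × 4 × 2 = 448.8 kN.
Bearing (6 mm plate, F_u = 450 MPa): end bolts L_c = 39 − 18/2 = 30, R_n = min(1.2×30×6×450, 2.4×16×6×450) = 97.2 kN/bolt; interior L_c = 59 − 18 = 41, R_n = 103.68 kN/bolt. φR_n = 0.75 × (2×97.2 + 2×103.68) = 301.3 kN.
Tension rupture (net): A_n = (182 − 2×20)×6 = 852 mm² (U = 1.0, A_e = A_n). φR_n = 0.75 × 450 × 852 = 287.6 kN.
Block shear: shear path 2×[39+1×59] = 2×98 mm, A_gv = 1176, A_nv = 2×(98 − 1.5×20)×6 = 816 mm²; tension across gage: (49 − 1×20)×6 = 174 mm². R_n = min(0.6×450×816, 0.6×350×1176) + 1.0×450×174 = min(220.32, 246.96) + 78.3 = 298.62 kN. φR_n = 0.75 × 298.62 = 224.0 kN.
Governing: min(448.8, 301.3, 287.6, 224.0) = 224.0 kN → block shear.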